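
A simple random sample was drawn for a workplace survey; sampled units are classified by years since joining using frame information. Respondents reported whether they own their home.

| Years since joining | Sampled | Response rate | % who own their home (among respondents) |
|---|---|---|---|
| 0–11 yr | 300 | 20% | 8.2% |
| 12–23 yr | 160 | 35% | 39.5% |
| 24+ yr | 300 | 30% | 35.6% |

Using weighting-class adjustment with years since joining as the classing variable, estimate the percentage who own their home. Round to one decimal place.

25.6%

Each respondent's weight = sampled/responded in their class; summing within a class gives n_sampled, so:
  0–11 yr: 300 × 8.2 = 2460
  12–23 yr: 160 × 39.5 = 6320
  24+ yr: 300 × 35.6 = 10,680
Adjusted estimate = 19,460 / 760 = 25.6053 → 25.6%.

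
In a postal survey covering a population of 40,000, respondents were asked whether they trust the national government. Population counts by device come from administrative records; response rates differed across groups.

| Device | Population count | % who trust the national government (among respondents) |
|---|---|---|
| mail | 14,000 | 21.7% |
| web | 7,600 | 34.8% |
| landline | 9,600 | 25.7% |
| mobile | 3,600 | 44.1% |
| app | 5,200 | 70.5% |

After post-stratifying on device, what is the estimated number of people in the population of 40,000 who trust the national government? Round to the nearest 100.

Estimated count per cell = population count × respondent percentage:
  mail: 14,000 × 21.7% = 3038
  web: 7,600 × 34.8% = 2644.8
  landline: 9,600 × 25.7% = 2467.2
  mobile: 3,600 × 44.1% = 1587.6
  app: 5,200 × 70.5% = 3666
Estimated total = 13403.6 → 13,400.

13,400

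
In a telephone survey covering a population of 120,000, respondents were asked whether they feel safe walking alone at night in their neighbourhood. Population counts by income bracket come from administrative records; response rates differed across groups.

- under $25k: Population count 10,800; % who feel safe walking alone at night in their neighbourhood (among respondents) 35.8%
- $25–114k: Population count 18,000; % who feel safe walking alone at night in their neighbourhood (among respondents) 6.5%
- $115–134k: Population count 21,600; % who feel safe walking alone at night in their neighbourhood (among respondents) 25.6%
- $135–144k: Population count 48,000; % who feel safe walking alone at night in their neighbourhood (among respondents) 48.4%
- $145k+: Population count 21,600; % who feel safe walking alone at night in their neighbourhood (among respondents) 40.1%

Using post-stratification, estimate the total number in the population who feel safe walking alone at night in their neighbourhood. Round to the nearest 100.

Apply each group's respondent rate to its population count:
  under $25k: 10,800 × 35.8% = 3866.4
  $25–114k: 18,000 × 6.5% = 1170
  $115–134k: 21,600 × 25.6% = 5529.6
  $135–144k: 48,000 × 48.4% = 23,232
  $145k+: 21,600 × 40.1% = 8661.6
Estimated total = 42459.6 → 42,500.

42,500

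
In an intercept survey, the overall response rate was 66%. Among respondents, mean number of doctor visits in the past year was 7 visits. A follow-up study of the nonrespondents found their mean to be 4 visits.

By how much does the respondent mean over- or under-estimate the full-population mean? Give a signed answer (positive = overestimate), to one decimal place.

+1.0

Nonresponse fraction = 1 − 0.66 = 0.34.
Bias = (nonresponse fraction) × (respondent mean − nonrespondent mean)
     = 0.34 × (7 − 4) = 0.34 × 3 = 1.02.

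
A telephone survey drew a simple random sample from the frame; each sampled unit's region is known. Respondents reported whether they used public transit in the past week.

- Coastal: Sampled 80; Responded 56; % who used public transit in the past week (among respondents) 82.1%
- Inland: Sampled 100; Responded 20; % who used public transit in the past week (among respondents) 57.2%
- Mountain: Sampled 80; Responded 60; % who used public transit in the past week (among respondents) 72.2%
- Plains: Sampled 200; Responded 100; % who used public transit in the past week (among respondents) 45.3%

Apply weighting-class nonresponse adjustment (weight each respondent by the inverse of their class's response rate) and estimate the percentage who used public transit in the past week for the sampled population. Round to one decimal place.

59.0%

Class response rates: Coastal 56/80 = 70%, Inland 20/100 = 20%, Mountain 60/80 = 75%, Plains 100/200 = 50%.
With weight = n_sampled/n_responded per class, the weighted class total is n_sampled:
  Coastal: 80 × 82.1 = 6568
  Inland: 100 × 57.2 = 5720
  Mountain: 80 × 72.2 = 5776
  Plains: 200 × 45.3 = 9060
Adjusted estimate = 27,124 / 460 = 58.9652 → 59.0%.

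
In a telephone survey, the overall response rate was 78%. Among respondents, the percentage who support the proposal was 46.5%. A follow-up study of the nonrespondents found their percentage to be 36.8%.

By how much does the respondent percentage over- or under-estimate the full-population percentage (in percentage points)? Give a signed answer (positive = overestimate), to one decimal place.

+2.1 percentage points

Nonresponse fraction = 1 − 0.78 = 0.22.
Bias = (nonresponse fraction) × (respondent percentage − nonrespondent percentage)
     = 0.22 × (46.5 − 36.8) = 0.22 × 9.7 = 2.134.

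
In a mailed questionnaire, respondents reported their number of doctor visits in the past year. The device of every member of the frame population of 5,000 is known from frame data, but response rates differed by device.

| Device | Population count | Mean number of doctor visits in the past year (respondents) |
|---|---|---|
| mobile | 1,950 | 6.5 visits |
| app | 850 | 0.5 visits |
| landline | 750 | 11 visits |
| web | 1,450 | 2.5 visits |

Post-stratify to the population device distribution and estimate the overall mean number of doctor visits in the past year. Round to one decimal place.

5.0

Weight each group's respondent value by its population share:
  mobile: (1,950/5,000) × 6.5 = 2.535
  app: (850/5,000) × 0.5 = 0.085
  landline: (750/5,000) × 11 = 1.65
  web: (1,450/5,000) × 2.5 = 0.725
Post-stratified estimate = 4.995 → 5.0.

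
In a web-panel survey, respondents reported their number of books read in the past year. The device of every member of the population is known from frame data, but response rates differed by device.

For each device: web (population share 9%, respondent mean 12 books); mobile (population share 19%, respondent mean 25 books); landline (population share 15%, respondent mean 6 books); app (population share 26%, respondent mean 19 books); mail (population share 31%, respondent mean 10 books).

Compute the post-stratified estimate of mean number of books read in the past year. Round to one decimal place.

Weight each group's respondent value by its population share:
  web: 0.09 × 12 = 1.08
  mobile: 0.19 × 25 = 4.75
  landline: 0.15 × 6 = 0.9
  app: 0.26 × 19 = 4.94
  mail: 0.31 × 10 = 3.1
Post-stratified estimate = 14.77 → 14.8.

14.8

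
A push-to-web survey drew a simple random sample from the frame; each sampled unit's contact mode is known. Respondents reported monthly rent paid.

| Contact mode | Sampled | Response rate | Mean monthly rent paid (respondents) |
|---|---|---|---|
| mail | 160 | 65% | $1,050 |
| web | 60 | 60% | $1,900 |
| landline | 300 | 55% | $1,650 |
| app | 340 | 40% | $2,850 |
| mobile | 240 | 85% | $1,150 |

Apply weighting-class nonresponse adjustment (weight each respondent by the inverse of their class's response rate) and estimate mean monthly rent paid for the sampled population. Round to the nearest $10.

With weight = n_sampled/n_responded per class, the weighted class total is n_sampled:
  mail: 160 × 1050 = 168,000
  web: 60 × 1900 = 114,000
  landline: 300 × 1650 = 495,000
  app: 340 × 2850 = 969,000
  mobile: 240 × 1150 = 276,000
Adjusted estimate = 2,022,000 / 1,100 = 1838.18 → $1,840.

$1,840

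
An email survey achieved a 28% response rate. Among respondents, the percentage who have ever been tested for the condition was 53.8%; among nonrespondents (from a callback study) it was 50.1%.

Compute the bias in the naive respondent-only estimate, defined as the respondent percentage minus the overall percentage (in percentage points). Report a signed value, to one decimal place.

Nonresponse fraction = 1 − 0.28 = 0.72.
Bias = (nonresponse fraction) × (respondent percentage − nonrespondent percentage)
     = 0.72 × (53.8 − 50.1) = 0.72 × 3.7 = 2.664.

+2.7 percentage points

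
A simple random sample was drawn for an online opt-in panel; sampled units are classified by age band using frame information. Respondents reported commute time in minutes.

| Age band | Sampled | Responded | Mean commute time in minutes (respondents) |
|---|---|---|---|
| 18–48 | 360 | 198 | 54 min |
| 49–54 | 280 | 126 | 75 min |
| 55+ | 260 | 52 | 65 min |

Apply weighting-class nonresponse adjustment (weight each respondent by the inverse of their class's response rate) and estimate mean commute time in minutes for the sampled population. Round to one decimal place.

Class response rates: 18–48 198/360 = 55%, 49–54 126/280 = 45%, 55+ 52/260 = 20%.
With weight = n_sampled/n_responded per class, the weighted class total is n_sampled:
  18–48: 360 × 54 = 19,440
  49–54: 280 × 75 = 21,000
  55+: 260 × 65 = 16,900
Adjusted estimate = 57,340 / 900 = 63.7111 → 63.7.

63.7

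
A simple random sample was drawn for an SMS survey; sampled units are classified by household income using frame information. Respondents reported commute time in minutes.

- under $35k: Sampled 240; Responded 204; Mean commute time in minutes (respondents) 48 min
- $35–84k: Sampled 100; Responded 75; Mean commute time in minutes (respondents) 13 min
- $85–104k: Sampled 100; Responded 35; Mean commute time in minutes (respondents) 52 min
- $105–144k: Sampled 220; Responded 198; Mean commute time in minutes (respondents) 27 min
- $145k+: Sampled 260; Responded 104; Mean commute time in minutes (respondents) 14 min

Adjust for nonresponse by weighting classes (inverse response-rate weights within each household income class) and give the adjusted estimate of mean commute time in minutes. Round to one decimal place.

Class response rates: under $35k 204/240 = 85%, $35–84k 75/100 = 75%, $85–104k 35/100 = 35%, $105–144k 198/220 = 90%, $145k+ 104/260 = 40%.
With weight = n_sampled/n_responded per class, the weighted class total is n_sampled:
  under $35k: 240 × 48 = 11,520
  $35–84k: 100 × 13 = 1300
  $85–104k: 100 × 52 = 5200
  $105–144k: 220 × 27 = 5940
  $145k+: 260 × 14 = 3640
Adjusted estimate = 27,600 / 920 = 30 → 30.0.

30.0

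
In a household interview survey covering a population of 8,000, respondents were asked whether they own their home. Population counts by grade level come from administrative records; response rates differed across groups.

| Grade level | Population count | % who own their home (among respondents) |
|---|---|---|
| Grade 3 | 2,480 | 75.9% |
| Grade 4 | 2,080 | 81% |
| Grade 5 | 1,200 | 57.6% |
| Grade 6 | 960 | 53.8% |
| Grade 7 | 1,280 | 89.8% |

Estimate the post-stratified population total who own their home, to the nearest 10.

Estimated count per cell = population count × respondent percentage:
  Grade 3: 2,480 × 75.9% = 1882.32
  Grade 4: 2,080 × 81% = 1684.8
  Grade 5: 1,200 × 57.6% = 691.2
  Grade 6: 960 × 53.8% = 516.48
  Grade 7: 1,280 × 89.8% = 1149.44
Estimated total = 5924.24 → 5,920.

5,920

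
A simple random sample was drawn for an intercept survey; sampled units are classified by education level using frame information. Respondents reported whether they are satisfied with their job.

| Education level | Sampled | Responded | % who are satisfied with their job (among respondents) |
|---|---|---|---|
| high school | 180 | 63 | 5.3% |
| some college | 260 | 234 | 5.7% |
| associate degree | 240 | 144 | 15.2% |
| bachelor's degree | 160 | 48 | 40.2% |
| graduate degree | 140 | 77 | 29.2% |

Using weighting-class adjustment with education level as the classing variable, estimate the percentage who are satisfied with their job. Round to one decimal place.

16.9%

Class response rates: high school 63/180 = 35%, some college 234/260 = 90%, associate degree 144/240 = 60%, bachelor's degree 48/160 = 30%, graduate degree 77/140 = 55%.
Each respondent's weight = sampled/responded in their class; summing within a class gives n_sampled, so:
  high school: 180 × 5.3 = 954
  some college: 260 × 5.7 = 1482
  associate degree: 240 × 15.2 = 3648
  bachelor's degree: 160 × 40.2 = 6432
  graduate degree: 140 × 29.2 = 4088
Adjusted estimate = 16,604 / 980 = 16.9429 → 16.9%.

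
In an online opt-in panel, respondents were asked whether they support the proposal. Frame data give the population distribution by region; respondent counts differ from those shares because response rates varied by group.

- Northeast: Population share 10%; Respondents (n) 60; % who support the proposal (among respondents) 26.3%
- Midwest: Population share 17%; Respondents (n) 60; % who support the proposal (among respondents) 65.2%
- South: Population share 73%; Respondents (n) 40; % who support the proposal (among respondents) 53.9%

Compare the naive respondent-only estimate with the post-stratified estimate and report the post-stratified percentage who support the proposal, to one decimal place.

53.1%

Without adjustment, the pooled respondent share is:
  (60/160)×26.3 + (60/160)×65.2 + (40/160)×53.9 = 47.7875%
Post-stratified estimate weights by population shares:
  0.1×26.3 + 0.17×65.2 + 0.73×53.9 = 53.061%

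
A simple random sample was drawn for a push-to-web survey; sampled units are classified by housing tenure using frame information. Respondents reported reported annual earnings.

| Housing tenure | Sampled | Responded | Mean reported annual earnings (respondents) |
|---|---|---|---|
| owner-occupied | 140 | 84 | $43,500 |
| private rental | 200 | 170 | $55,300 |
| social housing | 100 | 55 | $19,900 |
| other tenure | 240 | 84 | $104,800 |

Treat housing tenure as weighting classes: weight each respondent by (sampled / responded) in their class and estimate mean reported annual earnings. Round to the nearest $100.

$65,100

Response rates by class: owner-occupied 84/140 = 60%, private rental 170/200 = 85%, social housing 55/100 = 55%, other tenure 84/240 = 35%.
With weight = n_sampled/n_responded per class, the weighted class total is n_sampled:
  owner-occupied: 140 × 43,500 = 6,090,000
  private rental: 200 × 55,300 = 11,060,000
  social housing: 100 × 19,900 = 1,990,000
  other tenure: 240 × 104,800 = 25,152,000
Adjusted estimate = 44,292,000 / 680 = 65135.3 → $65,100.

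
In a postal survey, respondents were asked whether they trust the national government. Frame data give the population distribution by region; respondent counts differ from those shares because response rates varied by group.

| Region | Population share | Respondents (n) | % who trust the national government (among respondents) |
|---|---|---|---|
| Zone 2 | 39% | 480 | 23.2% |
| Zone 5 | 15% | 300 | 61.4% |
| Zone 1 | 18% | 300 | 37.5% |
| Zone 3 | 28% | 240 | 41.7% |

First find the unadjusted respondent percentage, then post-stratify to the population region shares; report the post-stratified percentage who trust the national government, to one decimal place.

Unadjusted (pooled respondent) estimate weights by respondent counts:
  (480/1320)×23.2 + (300/1320)×61.4 + (300/1320)×37.5 + (240/1320)×41.7 = 38.4955%
Reweighting by population region shares:
  0.39×23.2 + 0.15×61.4 + 0.18×37.5 + 0.28×41.7 = 36.684%

36.7%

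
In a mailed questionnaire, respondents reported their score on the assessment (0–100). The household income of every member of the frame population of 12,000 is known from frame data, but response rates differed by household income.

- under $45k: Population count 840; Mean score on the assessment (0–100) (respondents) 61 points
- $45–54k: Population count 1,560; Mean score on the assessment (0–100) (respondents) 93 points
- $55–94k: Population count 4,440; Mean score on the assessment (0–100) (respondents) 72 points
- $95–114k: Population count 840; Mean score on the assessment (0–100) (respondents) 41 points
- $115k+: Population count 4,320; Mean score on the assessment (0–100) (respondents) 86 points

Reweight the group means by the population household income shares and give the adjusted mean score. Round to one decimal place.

Reweight to the known household income distribution:
  under $45k: (840/12,000) × 61 = 4.27
  $45–54k: (1,560/12,000) × 93 = 12.09
  $55–94k: (4,440/12,000) × 72 = 26.64
  $95–114k: (840/12,000) × 41 = 2.87
  $115k+: (4,320/12,000) × 86 = 30.96
Post-stratified estimate = 76.83 → 76.8.

76.8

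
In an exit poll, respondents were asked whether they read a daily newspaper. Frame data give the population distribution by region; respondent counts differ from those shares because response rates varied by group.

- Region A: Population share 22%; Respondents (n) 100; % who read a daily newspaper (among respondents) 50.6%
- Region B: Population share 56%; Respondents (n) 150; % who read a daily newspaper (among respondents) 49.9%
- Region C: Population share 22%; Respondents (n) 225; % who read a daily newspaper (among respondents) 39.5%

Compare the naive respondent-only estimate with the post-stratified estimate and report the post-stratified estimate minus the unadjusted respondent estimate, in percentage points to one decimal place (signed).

Without adjustment, the pooled respondent share is:
  (100/475)×50.6 + (150/475)×49.9 + (225/475)×39.5 = 45.1211%
Reweighting by population region shares:
  0.22×50.6 + 0.56×49.9 + 0.22×39.5 = 47.766%
Difference = 47.766 − 45.1211 = 2.6449 pp.

+2.6 percentage points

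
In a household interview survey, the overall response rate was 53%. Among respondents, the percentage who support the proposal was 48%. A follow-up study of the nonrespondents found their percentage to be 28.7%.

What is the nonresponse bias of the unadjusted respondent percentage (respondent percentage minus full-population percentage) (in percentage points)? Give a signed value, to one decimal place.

Nonresponse fraction = 1 − 0.53 = 0.47.
Bias = (nonresponse fraction) × (respondent percentage − nonrespondent percentage)
     = 0.47 × (48 − 28.7) = 0.47 × 19.3 = 9.071.

+9.1 percentage points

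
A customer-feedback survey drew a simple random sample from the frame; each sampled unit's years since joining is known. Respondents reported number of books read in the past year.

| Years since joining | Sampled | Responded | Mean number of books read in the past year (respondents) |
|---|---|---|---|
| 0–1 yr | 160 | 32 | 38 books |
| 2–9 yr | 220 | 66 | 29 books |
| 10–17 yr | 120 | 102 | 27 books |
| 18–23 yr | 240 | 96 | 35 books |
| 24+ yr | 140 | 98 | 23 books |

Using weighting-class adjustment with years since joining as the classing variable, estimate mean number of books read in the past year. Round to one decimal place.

Class response rates: 0–1 yr 32/160 = 20%, 2–9 yr 66/220 = 30%, 10–17 yr 102/120 = 85%, 18–23 yr 96/240 = 40%, 24+ yr 98/140 = 70%.
With weight = n_sampled/n_responded per class, the weighted class total is n_sampled:
  0–1 yr: 160 × 38 = 6080
  2–9 yr: 220 × 29 = 6380
  10–17 yr: 120 × 27 = 3240
  18–23 yr: 240 × 35 = 8400
  24+ yr: 140 × 23 = 3220
Adjusted estimate = 27,320 / 880 = 31.0455 → 31.0.

31.0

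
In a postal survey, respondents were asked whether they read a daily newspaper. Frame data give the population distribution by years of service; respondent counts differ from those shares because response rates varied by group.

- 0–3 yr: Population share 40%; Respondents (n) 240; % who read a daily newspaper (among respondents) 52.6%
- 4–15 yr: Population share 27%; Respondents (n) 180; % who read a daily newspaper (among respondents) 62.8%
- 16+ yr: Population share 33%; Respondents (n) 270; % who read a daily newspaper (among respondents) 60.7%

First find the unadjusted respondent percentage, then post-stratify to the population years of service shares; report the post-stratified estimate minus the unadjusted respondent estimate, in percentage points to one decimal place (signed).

-0.4 percentage points

Without adjustment, the pooled respondent share is:
  (240/690)×52.6 + (180/690)×62.8 + (270/690)×60.7 = 58.4304%
Post-stratifying to population shares instead:
  0.4×52.6 + 0.27×62.8 + 0.33×60.7 = 58.027%
Difference = 58.027 − 58.4304 = -0.4034 pp.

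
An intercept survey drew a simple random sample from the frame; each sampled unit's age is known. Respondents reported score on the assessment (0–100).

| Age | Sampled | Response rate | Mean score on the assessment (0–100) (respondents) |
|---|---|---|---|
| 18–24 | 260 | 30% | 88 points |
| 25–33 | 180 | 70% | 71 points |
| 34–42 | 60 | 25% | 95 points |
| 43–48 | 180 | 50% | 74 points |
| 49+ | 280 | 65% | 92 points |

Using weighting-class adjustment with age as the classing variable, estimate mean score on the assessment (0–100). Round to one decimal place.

Weighting each respondent by the inverse class response rate inflates each class back to its sampled size, so the class weight is n_sampled:
  18–24: 260 × 88 = 22,880
  25–33: 180 × 71 = 12,780
  34–42: 60 × 95 = 5700
  43–48: 180 × 74 = 13,320
  49+: 280 × 92 = 25,760
Adjusted estimate = 80,440 / 960 = 83.7917 → 83.8.

83.8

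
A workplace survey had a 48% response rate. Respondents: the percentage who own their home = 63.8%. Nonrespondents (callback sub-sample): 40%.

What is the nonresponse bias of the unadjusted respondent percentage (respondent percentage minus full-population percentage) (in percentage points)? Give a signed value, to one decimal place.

Nonresponse fraction = 1 − 0.48 = 0.52.
Bias = (nonresponse fraction) × (respondent percentage − nonrespondent percentage)
     = 0.52 × (63.8 − 40) = 0.52 × 23.8 = 12.376.

+12.4 percentage points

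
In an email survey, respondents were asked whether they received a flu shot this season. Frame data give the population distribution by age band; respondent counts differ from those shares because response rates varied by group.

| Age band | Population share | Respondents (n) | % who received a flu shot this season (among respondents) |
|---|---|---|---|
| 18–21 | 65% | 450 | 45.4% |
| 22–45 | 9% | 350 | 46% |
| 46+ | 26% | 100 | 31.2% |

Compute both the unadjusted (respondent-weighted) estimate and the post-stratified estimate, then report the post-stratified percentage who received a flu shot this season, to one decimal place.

Without adjustment, the pooled respondent share is:
  (450/900)×45.4 + (350/900)×46 + (100/900)×31.2 = 44.0556%
Reweighting by population age band shares:
  0.65×45.4 + 0.09×46 + 0.26×31.2 = 41.762%

41.8%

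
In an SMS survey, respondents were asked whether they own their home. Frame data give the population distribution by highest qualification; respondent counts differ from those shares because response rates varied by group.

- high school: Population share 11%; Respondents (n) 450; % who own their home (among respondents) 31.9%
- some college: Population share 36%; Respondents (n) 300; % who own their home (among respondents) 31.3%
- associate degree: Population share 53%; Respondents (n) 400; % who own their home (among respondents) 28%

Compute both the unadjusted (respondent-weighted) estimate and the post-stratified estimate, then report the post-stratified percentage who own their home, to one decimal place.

Without adjustment, the pooled respondent share is:
  (450/1150)×31.9 + (300/1150)×31.3 + (400/1150)×28 = 30.387%
Post-stratified estimate weights by population shares:
  0.11×31.9 + 0.36×31.3 + 0.53×28 = 29.617%

29.6%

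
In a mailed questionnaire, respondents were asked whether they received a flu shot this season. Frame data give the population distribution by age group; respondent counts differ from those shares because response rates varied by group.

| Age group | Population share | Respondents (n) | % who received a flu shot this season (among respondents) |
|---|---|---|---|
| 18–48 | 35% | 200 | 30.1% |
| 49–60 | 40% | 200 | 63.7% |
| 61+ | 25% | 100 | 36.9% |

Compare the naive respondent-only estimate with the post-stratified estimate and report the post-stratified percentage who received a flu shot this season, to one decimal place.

Unadjusted (pooled respondent) estimate weights by respondent counts:
  (200/500)×30.1 + (200/500)×63.7 + (100/500)×36.9 = 44.9%
Post-stratifying to population shares instead:
  0.35×30.1 + 0.4×63.7 + 0.25×36.9 = 45.24%

45.2%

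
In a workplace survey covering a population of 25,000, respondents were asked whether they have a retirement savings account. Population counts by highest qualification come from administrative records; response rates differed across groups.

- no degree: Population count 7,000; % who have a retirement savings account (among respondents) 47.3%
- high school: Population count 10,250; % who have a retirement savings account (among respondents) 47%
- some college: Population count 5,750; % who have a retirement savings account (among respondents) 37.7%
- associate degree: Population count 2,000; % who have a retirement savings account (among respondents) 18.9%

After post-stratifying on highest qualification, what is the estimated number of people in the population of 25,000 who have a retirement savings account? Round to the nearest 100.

10,700

Estimated count per cell = population count × respondent percentage:
  no degree: 7,000 × 47.3% = 3311
  high school: 10,250 × 47% = 4817.5
  some college: 5,750 × 37.7% = 2167.75
  associate degree: 2,000 × 18.9% = 378
Estimated total = 10674.2 → 10,700.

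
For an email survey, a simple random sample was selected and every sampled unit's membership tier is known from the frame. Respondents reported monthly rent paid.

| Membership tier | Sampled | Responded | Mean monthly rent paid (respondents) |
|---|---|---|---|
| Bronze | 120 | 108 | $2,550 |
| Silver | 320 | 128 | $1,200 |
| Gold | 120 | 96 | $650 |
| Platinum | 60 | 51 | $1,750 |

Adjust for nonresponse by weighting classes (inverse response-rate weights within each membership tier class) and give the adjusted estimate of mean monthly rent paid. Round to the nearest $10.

Class response rates: Bronze 108/120 = 90%, Silver 128/320 = 40%, Gold 96/120 = 80%, Platinum 51/60 = 85%.
Inverse-response-rate weighting restores each class to its sampled count, so class totals weight by n_sampled:
  Bronze: 120 × 2550 = 306,000
  Silver: 320 × 1200 = 384,000
  Gold: 120 × 650 = 78,000
  Platinum: 60 × 1750 = 105,000
Adjusted estimate = 873,000 / 620 = 1408.06 → $1,410.

$1,410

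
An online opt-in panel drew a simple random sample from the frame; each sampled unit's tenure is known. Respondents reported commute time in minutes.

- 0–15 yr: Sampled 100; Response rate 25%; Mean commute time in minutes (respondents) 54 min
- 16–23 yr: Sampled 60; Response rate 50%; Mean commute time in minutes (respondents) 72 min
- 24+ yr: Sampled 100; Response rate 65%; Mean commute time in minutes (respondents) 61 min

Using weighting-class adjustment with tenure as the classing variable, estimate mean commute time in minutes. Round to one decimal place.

Inverse-response-rate weighting restores each class to its sampled count, so class totals weight by n_sampled:
  0–15 yr: 100 × 54 = 5400
  16–23 yr: 60 × 72 = 4320
  24+ yr: 100 × 61 = 6100
Adjusted estimate = 15,820 / 260 = 60.8462 → 60.8.

60.8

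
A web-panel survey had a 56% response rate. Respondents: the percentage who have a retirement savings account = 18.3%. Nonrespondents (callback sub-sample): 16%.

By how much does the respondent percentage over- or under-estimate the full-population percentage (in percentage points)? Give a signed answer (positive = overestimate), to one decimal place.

Nonresponse fraction = 1 − 0.56 = 0.44.
Bias = (nonresponse fraction) × (respondent percentage − nonrespondent percentage)
     = 0.44 × (18.3 − 16) = 0.44 × 2.3 = 1.012.

+1.0 percentage points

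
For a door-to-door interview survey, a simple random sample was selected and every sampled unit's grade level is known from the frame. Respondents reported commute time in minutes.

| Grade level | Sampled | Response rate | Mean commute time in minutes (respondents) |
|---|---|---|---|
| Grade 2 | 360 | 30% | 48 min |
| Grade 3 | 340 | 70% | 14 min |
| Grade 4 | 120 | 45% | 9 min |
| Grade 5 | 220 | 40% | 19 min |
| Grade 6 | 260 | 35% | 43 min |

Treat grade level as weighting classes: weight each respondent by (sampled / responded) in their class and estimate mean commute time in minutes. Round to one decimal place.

29.6

Weighting each respondent by the inverse class response rate inflates each class back to its sampled size, so the class weight is n_sampled:
  Grade 2: 360 × 48 = 17,280
  Grade 3: 340 × 14 = 4760
  Grade 4: 120 × 9 = 1080
  Grade 5: 220 × 19 = 4180
  Grade 6: 260 × 43 = 11,180
Adjusted estimate = 38,480 / 1,300 = 29.6 → 29.6.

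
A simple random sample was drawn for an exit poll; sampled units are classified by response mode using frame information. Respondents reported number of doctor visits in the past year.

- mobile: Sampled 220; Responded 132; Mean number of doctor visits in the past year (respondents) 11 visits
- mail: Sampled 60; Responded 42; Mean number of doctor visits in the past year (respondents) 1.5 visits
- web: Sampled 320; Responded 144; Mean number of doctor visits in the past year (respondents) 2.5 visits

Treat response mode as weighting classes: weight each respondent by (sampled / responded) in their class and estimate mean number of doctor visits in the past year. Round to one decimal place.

Class response rates: mobile 132/220 = 60%, mail 42/60 = 70%, web 144/320 = 45%.
Each respondent's weight = sampled/responded in their class; summing within a class gives n_sampled, so:
  mobile: 220 × 11 = 2420
  mail: 60 × 1.5 = 90
  web: 320 × 2.5 = 800
Adjusted estimate = 3310 / 600 = 5.51667 → 5.5.

5.5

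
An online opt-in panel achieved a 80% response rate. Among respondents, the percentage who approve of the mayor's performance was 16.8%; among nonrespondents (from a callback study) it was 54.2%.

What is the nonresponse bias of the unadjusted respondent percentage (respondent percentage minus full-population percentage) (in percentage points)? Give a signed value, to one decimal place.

Nonresponse fraction = 1 − 0.8 = 0.2.
Bias = (nonresponse fraction) × (respondent percentage − nonrespondent percentage)
     = 0.2 × (16.8 − 54.2) = 0.2 × -37.4 = -7.48.

-7.5 percentage points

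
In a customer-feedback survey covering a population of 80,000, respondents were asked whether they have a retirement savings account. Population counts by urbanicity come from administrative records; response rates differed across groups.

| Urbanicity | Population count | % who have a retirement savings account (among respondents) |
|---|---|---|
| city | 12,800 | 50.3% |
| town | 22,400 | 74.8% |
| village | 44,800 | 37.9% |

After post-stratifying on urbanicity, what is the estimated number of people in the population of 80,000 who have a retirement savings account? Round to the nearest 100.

40,200

Each cell contributes its population count × the respondent rate:
  city: 12,800 × 50.3% = 6438.4
  town: 22,400 × 74.8% = 16755.2
  village: 44,800 × 37.9% = 16979.2
Estimated total = 40172.8 → 40,200.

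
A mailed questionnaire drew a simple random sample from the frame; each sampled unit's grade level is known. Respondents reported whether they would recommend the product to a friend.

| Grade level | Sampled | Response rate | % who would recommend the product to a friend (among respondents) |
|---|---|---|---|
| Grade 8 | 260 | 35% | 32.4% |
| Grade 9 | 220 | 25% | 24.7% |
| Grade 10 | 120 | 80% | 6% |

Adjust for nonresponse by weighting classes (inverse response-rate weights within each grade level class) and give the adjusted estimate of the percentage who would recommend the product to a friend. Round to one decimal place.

Weighting each respondent by the inverse class response rate inflates each class back to its sampled size, so the class weight is n_sampled:
  Grade 8: 260 × 32.4 = 8424
  Grade 9: 220 × 24.7 = 5434
  Grade 10: 120 × 6 = 720
Adjusted estimate = 14,578 / 600 = 24.2967 → 24.3%.

24.3%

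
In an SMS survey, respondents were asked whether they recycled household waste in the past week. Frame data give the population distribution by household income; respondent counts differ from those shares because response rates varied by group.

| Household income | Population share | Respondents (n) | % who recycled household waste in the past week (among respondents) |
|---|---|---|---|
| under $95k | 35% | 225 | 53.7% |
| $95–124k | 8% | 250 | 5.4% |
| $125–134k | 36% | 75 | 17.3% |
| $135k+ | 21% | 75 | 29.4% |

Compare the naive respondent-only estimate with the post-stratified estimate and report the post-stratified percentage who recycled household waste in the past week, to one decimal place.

Without adjustment, the pooled respondent share is:
  (225/625)×53.7 + (250/625)×5.4 + (75/625)×17.3 + (75/625)×29.4 = 27.096%
Post-stratified estimate weights by population shares:
  0.35×53.7 + 0.08×5.4 + 0.36×17.3 + 0.21×29.4 = 31.629%

31.6%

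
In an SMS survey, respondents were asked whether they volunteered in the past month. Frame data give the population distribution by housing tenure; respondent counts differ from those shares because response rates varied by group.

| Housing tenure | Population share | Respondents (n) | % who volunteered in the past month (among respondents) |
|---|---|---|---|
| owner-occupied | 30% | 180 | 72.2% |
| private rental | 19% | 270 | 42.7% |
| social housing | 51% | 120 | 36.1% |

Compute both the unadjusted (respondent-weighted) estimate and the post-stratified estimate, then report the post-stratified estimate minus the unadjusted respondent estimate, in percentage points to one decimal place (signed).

Naive respondent-only estimate (weights = respondent counts):
  (180/570)×72.2 + (270/570)×42.7 + (120/570)×36.1 = 50.6263%
Post-stratifying to population shares instead:
  0.3×72.2 + 0.19×42.7 + 0.51×36.1 = 48.184%
Difference = 48.184 − 50.6263 = -2.4423 pp.

-2.4 percentage points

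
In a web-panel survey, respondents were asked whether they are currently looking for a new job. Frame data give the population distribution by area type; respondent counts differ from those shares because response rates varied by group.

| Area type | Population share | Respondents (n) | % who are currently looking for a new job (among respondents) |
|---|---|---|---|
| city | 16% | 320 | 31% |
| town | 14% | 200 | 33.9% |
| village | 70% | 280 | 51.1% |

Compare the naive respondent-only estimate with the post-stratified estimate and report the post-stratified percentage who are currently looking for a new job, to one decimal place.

45.5%

Without adjustment, the pooled respondent share is:
  (320/800)×31 + (200/800)×33.9 + (280/800)×51.1 = 38.76%
Reweighting by population area type shares:
  0.16×31 + 0.14×33.9 + 0.7×51.1 = 45.476%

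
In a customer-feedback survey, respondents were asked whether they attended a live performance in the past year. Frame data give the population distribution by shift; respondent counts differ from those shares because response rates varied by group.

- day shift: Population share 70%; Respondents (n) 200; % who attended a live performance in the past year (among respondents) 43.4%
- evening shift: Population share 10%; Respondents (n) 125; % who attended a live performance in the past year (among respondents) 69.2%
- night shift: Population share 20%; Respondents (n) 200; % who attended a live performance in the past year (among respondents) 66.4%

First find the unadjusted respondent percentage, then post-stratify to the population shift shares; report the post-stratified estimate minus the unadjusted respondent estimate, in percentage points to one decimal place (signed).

Naive respondent-only estimate (weights = respondent counts):
  (200/525)×43.4 + (125/525)×69.2 + (200/525)×66.4 = 58.3048%
Post-stratifying to population shares instead:
  0.7×43.4 + 0.1×69.2 + 0.2×66.4 = 50.58%
Difference = 50.58 − 58.3048 = -7.7248 pp.

-7.7 percentage points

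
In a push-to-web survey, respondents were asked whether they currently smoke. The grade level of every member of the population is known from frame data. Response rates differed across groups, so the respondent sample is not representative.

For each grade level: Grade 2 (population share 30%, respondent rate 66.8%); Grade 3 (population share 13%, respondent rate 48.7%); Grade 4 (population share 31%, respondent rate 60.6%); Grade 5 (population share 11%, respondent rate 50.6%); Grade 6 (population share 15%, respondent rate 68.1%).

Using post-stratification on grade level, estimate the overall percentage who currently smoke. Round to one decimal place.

Reweight to the known grade level distribution:
  Grade 2: 0.3 × 66.8 = 20.04
  Grade 3: 0.13 × 48.7 = 6.331
  Grade 4: 0.31 × 60.6 = 18.786
  Grade 5: 0.11 × 50.6 = 5.566
  Grade 6: 0.15 × 68.1 = 10.215
Post-stratified estimate = 60.938 → 60.9%.

60.9%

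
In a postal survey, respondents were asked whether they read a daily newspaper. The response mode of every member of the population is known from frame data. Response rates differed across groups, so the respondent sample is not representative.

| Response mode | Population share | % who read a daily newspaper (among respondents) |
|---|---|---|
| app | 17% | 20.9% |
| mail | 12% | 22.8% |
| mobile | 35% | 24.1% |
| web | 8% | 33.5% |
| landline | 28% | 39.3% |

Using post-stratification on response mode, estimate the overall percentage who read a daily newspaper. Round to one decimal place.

Weight each group's respondent value by its population share:
  app: 0.17 × 20.9 = 3.553
  mail: 0.12 × 22.8 = 2.736
  mobile: 0.35 × 24.1 = 8.435
  web: 0.08 × 33.5 = 2.68
  landline: 0.28 × 39.3 = 11.004
Post-stratified estimate = 28.408 → 28.4%.

28.4%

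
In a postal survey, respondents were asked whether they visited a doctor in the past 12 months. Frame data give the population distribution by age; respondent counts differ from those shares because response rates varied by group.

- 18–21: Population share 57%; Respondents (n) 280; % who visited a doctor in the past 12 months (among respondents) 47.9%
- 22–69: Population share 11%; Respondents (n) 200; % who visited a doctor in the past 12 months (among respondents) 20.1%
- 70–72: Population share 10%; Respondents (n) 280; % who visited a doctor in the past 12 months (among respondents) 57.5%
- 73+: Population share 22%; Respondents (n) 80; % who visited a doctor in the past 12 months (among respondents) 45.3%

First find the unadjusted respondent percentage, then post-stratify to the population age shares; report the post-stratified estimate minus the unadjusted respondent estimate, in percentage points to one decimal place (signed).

Without adjustment, the pooled respondent share is:
  (280/840)×47.9 + (200/840)×20.1 + (280/840)×57.5 + (80/840)×45.3 = 44.2333%
Post-stratified estimate weights by population shares:
  0.57×47.9 + 0.11×20.1 + 0.1×57.5 + 0.22×45.3 = 45.23%
Difference = 45.23 − 44.2333 = 0.9967 pp.

+1.0 percentage points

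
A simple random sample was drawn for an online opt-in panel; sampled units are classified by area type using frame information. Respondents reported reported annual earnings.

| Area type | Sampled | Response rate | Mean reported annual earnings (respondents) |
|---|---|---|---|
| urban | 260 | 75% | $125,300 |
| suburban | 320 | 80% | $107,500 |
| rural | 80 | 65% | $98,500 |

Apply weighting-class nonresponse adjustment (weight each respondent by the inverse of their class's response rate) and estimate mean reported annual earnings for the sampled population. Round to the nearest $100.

With weight = n_sampled/n_responded per class, the weighted class total is n_sampled:
  urban: 260 × 125,300 = 32,578,000
  suburban: 320 × 107,500 = 34,400,000
  rural: 80 × 98,500 = 7,880,000
Adjusted estimate = 74,858,000 / 660 = 113421 → $113,400.

$113,400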